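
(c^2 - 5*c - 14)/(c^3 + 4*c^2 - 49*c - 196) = (c + 2)/(c^2 + 11*c + 28)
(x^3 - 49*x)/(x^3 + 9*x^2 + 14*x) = (x - 7)/(x + 2)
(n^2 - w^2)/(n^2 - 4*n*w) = (n^2 - w^2)/(n*(n - 4*w))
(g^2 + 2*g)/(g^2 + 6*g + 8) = g/(g + 4)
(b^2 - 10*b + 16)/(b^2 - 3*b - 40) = (b - 2)/(b + 5)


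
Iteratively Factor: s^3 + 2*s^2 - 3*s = (s)*(s^2 + 2*s - 3) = s*(s + 3)*(s - 1)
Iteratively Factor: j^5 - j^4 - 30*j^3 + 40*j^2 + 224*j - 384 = (j - 2)*(j^4 + j^3 - 28*j^2 - 16*j + 192) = (j - 2)*(j + 4)*(j^3 - 3*j^2 - 16*j + 48) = (j - 2)*(j + 4)^2*(j^2 - 7*j + 12) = (j - 3)*(j - 2)*(j + 4)^2*(j - 4)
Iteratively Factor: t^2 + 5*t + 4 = (t + 1)*(t + 4)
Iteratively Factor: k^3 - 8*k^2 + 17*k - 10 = (k - 2)*(k^2 - 6*k + 5) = (k - 5)*(k - 2)*(k - 1)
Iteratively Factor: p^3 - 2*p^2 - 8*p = (p + 2)*(p^2 - 4*p) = p*(p + 2)*(p - 4)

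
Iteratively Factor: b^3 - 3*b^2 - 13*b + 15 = (b - 5)*(b^2 + 2*b - 3) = (b - 5)*(b - 1)*(b + 3)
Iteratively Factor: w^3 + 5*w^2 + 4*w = (w + 4)*(w^2 + w) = (w + 1)*(w + 4)*(w)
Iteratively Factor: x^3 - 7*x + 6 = (x - 2)*(x^2 + 2*x - 3) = (x - 2)*(x - 1)*(x + 3)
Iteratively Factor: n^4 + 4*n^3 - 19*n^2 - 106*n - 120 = (n + 2)*(n^3 + 2*n^2 - 23*n - 60) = (n + 2)*(n + 4)*(n^2 - 2*n - 15) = (n + 2)*(n + 3)*(n + 4)*(n - 5)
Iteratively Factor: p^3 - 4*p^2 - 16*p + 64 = (p - 4)*(p^2 - 16) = (p - 4)*(p + 4)*(p - 4)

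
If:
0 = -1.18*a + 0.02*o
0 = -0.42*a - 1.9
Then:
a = -4.52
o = -266.90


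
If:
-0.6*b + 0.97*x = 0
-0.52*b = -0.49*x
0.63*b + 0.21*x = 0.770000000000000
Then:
No Solution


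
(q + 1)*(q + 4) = q^2 + 5*q + 4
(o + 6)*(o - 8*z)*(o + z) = o^3 - 7*o^2*z + 6*o^2 - 8*o*z^2 - 42*o*z - 48*z^2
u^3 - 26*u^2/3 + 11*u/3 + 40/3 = (u - 8)*(u - 5/3)*(u + 1)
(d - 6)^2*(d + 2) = d^3 - 10*d^2 + 12*d + 72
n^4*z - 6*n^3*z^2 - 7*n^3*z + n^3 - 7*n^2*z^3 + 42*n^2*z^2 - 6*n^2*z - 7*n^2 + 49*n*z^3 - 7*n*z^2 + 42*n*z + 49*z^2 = (n - 7)*(n - 7*z)*(n + z)*(n*z + 1)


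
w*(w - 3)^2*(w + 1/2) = w^4 - 11*w^3/2 + 6*w^2 + 9*w/2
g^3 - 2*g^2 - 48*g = g*(g - 8)*(g + 6)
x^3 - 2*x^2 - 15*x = x*(x - 5)*(x + 3)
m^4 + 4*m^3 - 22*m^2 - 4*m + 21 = (m - 3)*(m - 1)*(m + 1)*(m + 7)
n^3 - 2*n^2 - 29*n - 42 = (n - 7)*(n + 2)*(n + 3)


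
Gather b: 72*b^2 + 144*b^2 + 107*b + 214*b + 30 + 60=216*b^2 + 321*b + 90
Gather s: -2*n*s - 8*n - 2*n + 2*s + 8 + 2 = -10*n + s*(2 - 2*n) + 10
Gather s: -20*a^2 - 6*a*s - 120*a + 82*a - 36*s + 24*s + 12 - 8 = -20*a^2 - 38*a + s*(-6*a - 12) + 4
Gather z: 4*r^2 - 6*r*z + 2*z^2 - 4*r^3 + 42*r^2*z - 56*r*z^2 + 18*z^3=-4*r^3 + 4*r^2 + 18*z^3 + z^2*(2 - 56*r) + z*(42*r^2 - 6*r)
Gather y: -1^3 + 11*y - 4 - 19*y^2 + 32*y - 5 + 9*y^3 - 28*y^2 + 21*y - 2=9*y^3 - 47*y^2 + 64*y - 12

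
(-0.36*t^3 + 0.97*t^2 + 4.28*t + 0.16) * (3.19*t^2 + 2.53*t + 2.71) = -1.1484*t^5 + 2.1835*t^4 + 15.1317*t^3 + 13.9675*t^2 + 12.0036*t + 0.4336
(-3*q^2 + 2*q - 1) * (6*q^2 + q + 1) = -18*q^4 + 9*q^3 - 7*q^2 + q - 1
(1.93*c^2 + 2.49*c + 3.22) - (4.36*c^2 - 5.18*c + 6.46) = -2.43*c^2 + 7.67*c - 3.24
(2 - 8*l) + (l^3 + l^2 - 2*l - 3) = l^3 + l^2 - 10*l - 1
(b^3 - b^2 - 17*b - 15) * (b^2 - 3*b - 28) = b^5 - 4*b^4 - 42*b^3 + 64*b^2 + 521*b + 420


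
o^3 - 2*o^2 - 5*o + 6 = (o - 3)*(o - 1)*(o + 2)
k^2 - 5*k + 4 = (k - 4)*(k - 1)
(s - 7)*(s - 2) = s^2 - 9*s + 14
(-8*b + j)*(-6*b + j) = 48*b^2 - 14*b*j + j^2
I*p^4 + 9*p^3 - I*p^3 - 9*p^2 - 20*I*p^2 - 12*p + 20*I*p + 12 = (p - 6*I)*(p - 2*I)*(p - I)*(I*p - I)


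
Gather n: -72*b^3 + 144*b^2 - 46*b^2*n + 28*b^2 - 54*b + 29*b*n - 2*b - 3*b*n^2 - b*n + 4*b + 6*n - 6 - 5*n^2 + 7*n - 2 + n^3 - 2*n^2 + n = -72*b^3 + 172*b^2 - 52*b + n^3 + n^2*(-3*b - 7) + n*(-46*b^2 + 28*b + 14) - 8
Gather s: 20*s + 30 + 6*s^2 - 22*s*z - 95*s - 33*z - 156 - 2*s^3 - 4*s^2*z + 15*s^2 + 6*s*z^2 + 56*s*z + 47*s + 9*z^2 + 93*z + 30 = -2*s^3 + s^2*(21 - 4*z) + s*(6*z^2 + 34*z - 28) + 9*z^2 + 60*z - 96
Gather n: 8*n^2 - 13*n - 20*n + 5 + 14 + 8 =8*n^2 - 33*n + 27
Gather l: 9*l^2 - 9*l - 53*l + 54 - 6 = 9*l^2 - 62*l + 48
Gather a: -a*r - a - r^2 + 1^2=a*(-r - 1) - r^2 + 1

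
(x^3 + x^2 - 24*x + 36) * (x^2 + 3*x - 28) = x^5 + 4*x^4 - 49*x^3 - 64*x^2 + 780*x - 1008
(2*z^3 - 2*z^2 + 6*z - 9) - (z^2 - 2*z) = 2*z^3 - 3*z^2 + 8*z - 9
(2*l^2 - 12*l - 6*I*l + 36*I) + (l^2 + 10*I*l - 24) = 3*l^2 - 12*l + 4*I*l - 24 + 36*I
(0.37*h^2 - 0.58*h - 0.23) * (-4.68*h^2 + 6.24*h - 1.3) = -1.7316*h^4 + 5.0232*h^3 - 3.0238*h^2 - 0.6812*h + 0.299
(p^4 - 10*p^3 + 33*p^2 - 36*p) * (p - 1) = p^5 - 11*p^4 + 43*p^3 - 69*p^2 + 36*p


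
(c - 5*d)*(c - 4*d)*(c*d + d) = c^3*d - 9*c^2*d^2 + c^2*d + 20*c*d^3 - 9*c*d^2 + 20*d^3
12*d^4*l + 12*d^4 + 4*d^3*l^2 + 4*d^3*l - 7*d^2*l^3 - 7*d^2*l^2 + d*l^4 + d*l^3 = (-6*d + l)*(-2*d + l)*(d + l)*(d*l + d)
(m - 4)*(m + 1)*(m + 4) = m^3 + m^2 - 16*m - 16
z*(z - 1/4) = z^2 - z/4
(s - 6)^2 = s^2 - 12*s + 36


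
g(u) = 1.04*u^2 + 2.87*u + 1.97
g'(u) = 2.08*u + 2.87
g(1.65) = 9.54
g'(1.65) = 6.30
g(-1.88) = 0.25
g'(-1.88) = -1.04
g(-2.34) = 0.95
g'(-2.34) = -2.00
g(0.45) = 3.47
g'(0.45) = 3.81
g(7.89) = 89.36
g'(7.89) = 19.28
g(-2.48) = 1.25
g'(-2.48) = -2.29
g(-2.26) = 0.80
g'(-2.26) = -1.83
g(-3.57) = 4.98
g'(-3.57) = -4.56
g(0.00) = 1.97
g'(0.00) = 2.87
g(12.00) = 186.17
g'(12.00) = 27.83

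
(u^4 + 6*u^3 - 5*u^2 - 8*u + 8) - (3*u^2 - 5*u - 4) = u^4 + 6*u^3 - 8*u^2 - 3*u + 12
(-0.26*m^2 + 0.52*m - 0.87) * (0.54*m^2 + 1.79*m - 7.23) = -0.1404*m^4 - 0.1846*m^3 + 2.3408*m^2 - 5.3169*m + 6.2901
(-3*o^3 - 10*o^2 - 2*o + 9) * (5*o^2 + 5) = -15*o^5 - 50*o^4 - 25*o^3 - 5*o^2 - 10*o + 45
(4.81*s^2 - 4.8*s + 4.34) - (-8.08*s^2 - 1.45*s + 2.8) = 12.89*s^2 - 3.35*s + 1.54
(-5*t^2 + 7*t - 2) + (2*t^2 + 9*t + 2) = -3*t^2 + 16*t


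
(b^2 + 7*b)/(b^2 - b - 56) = b/(b - 8)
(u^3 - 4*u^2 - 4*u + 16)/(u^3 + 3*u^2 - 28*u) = (u^2 - 4)/(u*(u + 7))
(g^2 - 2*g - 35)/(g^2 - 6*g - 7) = (g + 5)/(g + 1)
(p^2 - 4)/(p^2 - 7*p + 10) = (p + 2)/(p - 5)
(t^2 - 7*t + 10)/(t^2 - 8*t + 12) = (t - 5)/(t - 6)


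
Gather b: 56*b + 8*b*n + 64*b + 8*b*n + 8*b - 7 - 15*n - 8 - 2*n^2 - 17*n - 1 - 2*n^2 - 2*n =b*(16*n + 128) - 4*n^2 - 34*n - 16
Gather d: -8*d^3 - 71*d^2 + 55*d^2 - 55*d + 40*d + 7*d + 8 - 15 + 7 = -8*d^3 - 16*d^2 - 8*d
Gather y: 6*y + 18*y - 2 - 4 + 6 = 24*y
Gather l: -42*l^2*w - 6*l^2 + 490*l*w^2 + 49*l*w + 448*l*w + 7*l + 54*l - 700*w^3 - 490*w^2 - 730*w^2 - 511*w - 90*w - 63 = l^2*(-42*w - 6) + l*(490*w^2 + 497*w + 61) - 700*w^3 - 1220*w^2 - 601*w - 63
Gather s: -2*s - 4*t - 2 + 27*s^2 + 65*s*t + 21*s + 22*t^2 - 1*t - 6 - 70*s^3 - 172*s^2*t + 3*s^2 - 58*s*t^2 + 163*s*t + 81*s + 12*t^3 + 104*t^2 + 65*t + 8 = -70*s^3 + s^2*(30 - 172*t) + s*(-58*t^2 + 228*t + 100) + 12*t^3 + 126*t^2 + 60*t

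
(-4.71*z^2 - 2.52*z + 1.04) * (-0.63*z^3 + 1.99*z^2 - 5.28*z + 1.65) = 2.9673*z^5 - 7.7853*z^4 + 19.1988*z^3 + 7.6037*z^2 - 9.6492*z + 1.716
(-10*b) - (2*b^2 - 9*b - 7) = -2*b^2 - b + 7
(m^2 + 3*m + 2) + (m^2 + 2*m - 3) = 2*m^2 + 5*m - 1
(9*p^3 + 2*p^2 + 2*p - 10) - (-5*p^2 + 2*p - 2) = 9*p^3 + 7*p^2 - 8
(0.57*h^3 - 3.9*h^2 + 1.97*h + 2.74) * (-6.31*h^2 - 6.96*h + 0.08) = -3.5967*h^5 + 20.6418*h^4 + 14.7589*h^3 - 31.3126*h^2 - 18.9128*h + 0.2192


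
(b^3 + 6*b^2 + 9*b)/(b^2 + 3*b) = b + 3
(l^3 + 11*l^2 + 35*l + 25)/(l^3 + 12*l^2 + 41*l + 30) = (l + 5)/(l + 6)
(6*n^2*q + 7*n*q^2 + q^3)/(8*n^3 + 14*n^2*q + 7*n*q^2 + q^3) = q*(6*n + q)/(8*n^2 + 6*n*q + q^2)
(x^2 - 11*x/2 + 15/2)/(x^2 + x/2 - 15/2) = (x - 3)/(x + 3)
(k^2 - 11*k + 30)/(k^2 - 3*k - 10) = (k - 6)/(k + 2)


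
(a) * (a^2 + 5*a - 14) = a^3 + 5*a^2 - 14*a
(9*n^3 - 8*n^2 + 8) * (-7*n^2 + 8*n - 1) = -63*n^5 + 128*n^4 - 73*n^3 - 48*n^2 + 64*n - 8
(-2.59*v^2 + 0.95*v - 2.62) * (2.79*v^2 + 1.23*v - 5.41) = -7.2261*v^4 - 0.5352*v^3 + 7.8706*v^2 - 8.3621*v + 14.1742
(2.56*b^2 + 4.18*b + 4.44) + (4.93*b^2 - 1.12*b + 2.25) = 7.49*b^2 + 3.06*b + 6.69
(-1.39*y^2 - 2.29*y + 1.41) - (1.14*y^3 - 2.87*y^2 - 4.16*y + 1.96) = -1.14*y^3 + 1.48*y^2 + 1.87*y - 0.55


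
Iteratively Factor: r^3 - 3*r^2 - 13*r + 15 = (r - 1)*(r^2 - 2*r - 15) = (r - 1)*(r + 3)*(r - 5)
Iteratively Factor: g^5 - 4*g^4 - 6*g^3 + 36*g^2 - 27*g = (g - 3)*(g^4 - g^3 - 9*g^2 + 9*g) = g*(g - 3)*(g^3 - g^2 - 9*g + 9) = g*(g - 3)*(g - 1)*(g^2 - 9) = g*(g - 3)^2*(g - 1)*(g + 3)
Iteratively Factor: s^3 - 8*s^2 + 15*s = (s - 3)*(s^2 - 5*s) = s*(s - 3)*(s - 5)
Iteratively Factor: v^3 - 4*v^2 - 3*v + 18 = (v + 2)*(v^2 - 6*v + 9) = (v - 3)*(v + 2)*(v - 3)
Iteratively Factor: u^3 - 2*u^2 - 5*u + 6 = (u - 3)*(u^2 + u - 2) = (u - 3)*(u + 2)*(u - 1)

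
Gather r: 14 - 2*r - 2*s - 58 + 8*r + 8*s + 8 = 6*r + 6*s - 36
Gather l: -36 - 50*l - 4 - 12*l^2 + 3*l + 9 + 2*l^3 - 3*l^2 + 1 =2*l^3 - 15*l^2 - 47*l - 30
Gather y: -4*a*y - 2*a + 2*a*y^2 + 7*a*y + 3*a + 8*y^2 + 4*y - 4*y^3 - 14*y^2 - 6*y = a - 4*y^3 + y^2*(2*a - 6) + y*(3*a - 2)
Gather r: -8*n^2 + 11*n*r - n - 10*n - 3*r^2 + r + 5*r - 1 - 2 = -8*n^2 - 11*n - 3*r^2 + r*(11*n + 6) - 3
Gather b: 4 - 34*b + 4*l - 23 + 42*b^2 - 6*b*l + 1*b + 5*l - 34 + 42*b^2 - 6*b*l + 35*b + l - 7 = 84*b^2 + b*(2 - 12*l) + 10*l - 60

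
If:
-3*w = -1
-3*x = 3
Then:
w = 1/3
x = -1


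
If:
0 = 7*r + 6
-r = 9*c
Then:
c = 2/21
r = -6/7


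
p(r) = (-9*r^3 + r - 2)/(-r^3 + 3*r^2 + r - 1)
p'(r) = (1 - 27*r^2)/(-r^3 + 3*r^2 + r - 1) + (3*r^2 - 6*r - 1)*(-9*r^3 + r - 2)/(-r^3 + 3*r^2 + r - 1)^2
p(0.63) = -6.34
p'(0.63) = 22.88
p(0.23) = 3.01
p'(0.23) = 11.43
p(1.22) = -5.97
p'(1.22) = -5.64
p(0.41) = 14.29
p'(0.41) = 296.14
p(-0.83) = 2.86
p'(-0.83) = -0.34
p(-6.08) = 6.13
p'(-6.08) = -0.30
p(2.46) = -28.24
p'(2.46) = -48.65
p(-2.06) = 4.05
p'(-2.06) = -0.87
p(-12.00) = 7.24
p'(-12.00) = -0.11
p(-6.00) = 6.11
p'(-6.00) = -0.31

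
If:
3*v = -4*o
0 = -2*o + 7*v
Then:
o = 0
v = 0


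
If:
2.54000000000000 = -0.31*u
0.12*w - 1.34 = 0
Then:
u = -8.19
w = 11.17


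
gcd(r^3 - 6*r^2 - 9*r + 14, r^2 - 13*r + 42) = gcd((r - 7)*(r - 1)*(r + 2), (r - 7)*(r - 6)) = r - 7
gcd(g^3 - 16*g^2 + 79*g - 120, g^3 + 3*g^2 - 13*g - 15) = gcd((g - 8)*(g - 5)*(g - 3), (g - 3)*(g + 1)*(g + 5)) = g - 3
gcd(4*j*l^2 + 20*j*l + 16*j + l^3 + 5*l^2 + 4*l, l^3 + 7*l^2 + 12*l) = l + 4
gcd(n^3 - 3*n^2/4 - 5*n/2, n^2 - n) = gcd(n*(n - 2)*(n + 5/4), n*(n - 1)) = n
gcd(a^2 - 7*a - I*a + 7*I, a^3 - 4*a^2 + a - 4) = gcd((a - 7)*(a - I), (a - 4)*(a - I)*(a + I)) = a - I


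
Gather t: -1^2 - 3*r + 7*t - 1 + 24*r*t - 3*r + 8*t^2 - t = -6*r + 8*t^2 + t*(24*r + 6) - 2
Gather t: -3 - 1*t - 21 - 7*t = -8*t - 24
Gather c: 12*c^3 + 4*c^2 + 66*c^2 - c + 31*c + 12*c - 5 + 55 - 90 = 12*c^3 + 70*c^2 + 42*c - 40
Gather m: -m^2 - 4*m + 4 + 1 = -m^2 - 4*m + 5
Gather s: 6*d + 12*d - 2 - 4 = 18*d - 6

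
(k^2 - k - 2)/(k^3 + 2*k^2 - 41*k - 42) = (k - 2)/(k^2 + k - 42)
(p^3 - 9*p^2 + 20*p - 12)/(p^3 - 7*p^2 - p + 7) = (p^2 - 8*p + 12)/(p^2 - 6*p - 7)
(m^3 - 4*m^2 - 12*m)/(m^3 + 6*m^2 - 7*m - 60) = m*(m^2 - 4*m - 12)/(m^3 + 6*m^2 - 7*m - 60)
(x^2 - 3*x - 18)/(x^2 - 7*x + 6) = (x + 3)/(x - 1)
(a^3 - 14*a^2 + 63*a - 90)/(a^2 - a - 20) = (a^2 - 9*a + 18)/(a + 4)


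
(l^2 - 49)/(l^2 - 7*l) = (l + 7)/l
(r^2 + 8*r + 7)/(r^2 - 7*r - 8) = (r + 7)/(r - 8)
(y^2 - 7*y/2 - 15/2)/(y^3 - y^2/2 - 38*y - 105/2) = (y - 5)/(y^2 - 2*y - 35)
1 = 1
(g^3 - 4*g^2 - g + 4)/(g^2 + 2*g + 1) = (g^2 - 5*g + 4)/(g + 1)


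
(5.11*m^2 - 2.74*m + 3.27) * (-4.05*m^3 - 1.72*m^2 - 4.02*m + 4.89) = -20.6955*m^5 + 2.3078*m^4 - 29.0729*m^3 + 30.3783*m^2 - 26.544*m + 15.9903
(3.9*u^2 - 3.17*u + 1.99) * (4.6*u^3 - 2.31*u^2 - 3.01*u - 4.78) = 17.94*u^5 - 23.591*u^4 + 4.7377*u^3 - 13.6972*u^2 + 9.1627*u - 9.5122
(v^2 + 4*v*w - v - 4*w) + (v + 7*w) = v^2 + 4*v*w + 3*w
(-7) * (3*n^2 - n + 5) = -21*n^2 + 7*n - 35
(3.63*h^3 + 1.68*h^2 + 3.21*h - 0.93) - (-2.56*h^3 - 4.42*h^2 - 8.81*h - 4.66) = 6.19*h^3 + 6.1*h^2 + 12.02*h + 3.73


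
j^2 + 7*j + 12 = (j + 3)*(j + 4)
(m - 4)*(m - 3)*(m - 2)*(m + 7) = m^4 - 2*m^3 - 37*m^2 + 158*m - 168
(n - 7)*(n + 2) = n^2 - 5*n - 14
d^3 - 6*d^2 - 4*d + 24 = (d - 6)*(d - 2)*(d + 2)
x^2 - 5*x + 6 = (x - 3)*(x - 2)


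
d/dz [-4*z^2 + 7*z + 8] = 7 - 8*z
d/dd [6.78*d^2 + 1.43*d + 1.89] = 13.56*d + 1.43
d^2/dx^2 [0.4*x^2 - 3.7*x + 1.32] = 0.800000000000000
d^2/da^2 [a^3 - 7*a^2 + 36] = 6*a - 14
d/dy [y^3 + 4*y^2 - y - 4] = 3*y^2 + 8*y - 1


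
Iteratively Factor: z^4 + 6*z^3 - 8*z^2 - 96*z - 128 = (z + 4)*(z^3 + 2*z^2 - 16*z - 32) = (z - 4)*(z + 4)*(z^2 + 6*z + 8) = (z - 4)*(z + 4)^2*(z + 2)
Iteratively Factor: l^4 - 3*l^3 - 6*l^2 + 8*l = (l)*(l^3 - 3*l^2 - 6*l + 8) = l*(l - 4)*(l^2 + l - 2) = l*(l - 4)*(l - 1)*(l + 2)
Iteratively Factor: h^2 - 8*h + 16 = (h - 4)*(h - 4)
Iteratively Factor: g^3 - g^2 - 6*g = (g)*(g^2 - g - 6) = g*(g - 3)*(g + 2)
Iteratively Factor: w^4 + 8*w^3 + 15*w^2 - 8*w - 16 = (w + 1)*(w^3 + 7*w^2 + 8*w - 16) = (w + 1)*(w + 4)*(w^2 + 3*w - 4) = (w + 1)*(w + 4)^2*(w - 1)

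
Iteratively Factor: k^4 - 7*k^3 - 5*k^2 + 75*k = (k - 5)*(k^3 - 2*k^2 - 15*k) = k*(k - 5)*(k^2 - 2*k - 15) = k*(k - 5)^2*(k + 3)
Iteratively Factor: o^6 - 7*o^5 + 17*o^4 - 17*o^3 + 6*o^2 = (o - 1)*(o^5 - 6*o^4 + 11*o^3 - 6*o^2) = o*(o - 1)*(o^4 - 6*o^3 + 11*o^2 - 6*o) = o^2*(o - 1)*(o^3 - 6*o^2 + 11*o - 6) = o^2*(o - 1)^2*(o^2 - 5*o + 6) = o^2*(o - 2)*(o - 1)^2*(o - 3)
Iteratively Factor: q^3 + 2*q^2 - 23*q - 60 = (q + 4)*(q^2 - 2*q - 15) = (q - 5)*(q + 4)*(q + 3)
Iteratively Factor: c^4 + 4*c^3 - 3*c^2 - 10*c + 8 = (c - 1)*(c^3 + 5*c^2 + 2*c - 8) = (c - 1)*(c + 2)*(c^2 + 3*c - 4) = (c - 1)^2*(c + 2)*(c + 4)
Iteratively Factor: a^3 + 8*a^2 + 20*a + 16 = (a + 2)*(a^2 + 6*a + 8) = (a + 2)*(a + 4)*(a + 2)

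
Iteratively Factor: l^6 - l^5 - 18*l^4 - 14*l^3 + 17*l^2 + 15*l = (l)*(l^5 - l^4 - 18*l^3 - 14*l^2 + 17*l + 15) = l*(l - 1)*(l^4 - 18*l^2 - 32*l - 15) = l*(l - 1)*(l + 3)*(l^3 - 3*l^2 - 9*l - 5) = l*(l - 5)*(l - 1)*(l + 3)*(l^2 + 2*l + 1) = l*(l - 5)*(l - 1)*(l + 1)*(l + 3)*(l + 1)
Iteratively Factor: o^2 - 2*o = (o - 2)*(o)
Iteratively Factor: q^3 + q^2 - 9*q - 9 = (q + 1)*(q^2 - 9) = (q + 1)*(q + 3)*(q - 3)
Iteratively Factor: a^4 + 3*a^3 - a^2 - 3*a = (a)*(a^3 + 3*a^2 - a - 3) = a*(a + 1)*(a^2 + 2*a - 3) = a*(a - 1)*(a + 1)*(a + 3)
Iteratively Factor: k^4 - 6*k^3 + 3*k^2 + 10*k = (k)*(k^3 - 6*k^2 + 3*k + 10) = k*(k + 1)*(k^2 - 7*k + 10) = k*(k - 2)*(k + 1)*(k - 5)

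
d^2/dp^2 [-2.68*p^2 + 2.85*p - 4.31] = -5.36000000000000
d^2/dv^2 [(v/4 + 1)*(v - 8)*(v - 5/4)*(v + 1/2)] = 3*v^2 - 57*v/8 - 237/16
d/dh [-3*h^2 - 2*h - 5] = -6*h - 2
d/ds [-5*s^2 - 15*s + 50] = -10*s - 15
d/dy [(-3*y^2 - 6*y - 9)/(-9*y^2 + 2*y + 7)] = 12*(-5*y^2 - 17*y - 2)/(81*y^4 - 36*y^3 - 122*y^2 + 28*y + 49)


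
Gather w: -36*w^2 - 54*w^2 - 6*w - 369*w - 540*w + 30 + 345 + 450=-90*w^2 - 915*w + 825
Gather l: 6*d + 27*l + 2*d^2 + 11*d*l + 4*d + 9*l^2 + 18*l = 2*d^2 + 10*d + 9*l^2 + l*(11*d + 45)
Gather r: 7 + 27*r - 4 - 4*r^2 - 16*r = -4*r^2 + 11*r + 3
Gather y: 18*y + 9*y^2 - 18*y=9*y^2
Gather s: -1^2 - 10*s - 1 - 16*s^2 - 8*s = -16*s^2 - 18*s - 2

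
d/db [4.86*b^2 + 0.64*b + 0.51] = 9.72*b + 0.64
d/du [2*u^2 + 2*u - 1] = 4*u + 2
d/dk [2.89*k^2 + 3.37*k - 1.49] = 5.78*k + 3.37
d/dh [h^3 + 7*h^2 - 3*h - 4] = 3*h^2 + 14*h - 3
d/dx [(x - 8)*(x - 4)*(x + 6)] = 3*x^2 - 12*x - 40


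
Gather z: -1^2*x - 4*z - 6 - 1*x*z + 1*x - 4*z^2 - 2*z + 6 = -4*z^2 + z*(-x - 6)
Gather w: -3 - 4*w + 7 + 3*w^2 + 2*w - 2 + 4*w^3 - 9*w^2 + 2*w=4*w^3 - 6*w^2 + 2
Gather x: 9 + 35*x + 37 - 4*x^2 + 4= -4*x^2 + 35*x + 50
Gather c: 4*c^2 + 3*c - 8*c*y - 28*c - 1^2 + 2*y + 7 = 4*c^2 + c*(-8*y - 25) + 2*y + 6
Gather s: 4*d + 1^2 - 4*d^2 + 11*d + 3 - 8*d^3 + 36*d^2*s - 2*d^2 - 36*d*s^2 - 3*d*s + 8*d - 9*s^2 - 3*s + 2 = -8*d^3 - 6*d^2 + 23*d + s^2*(-36*d - 9) + s*(36*d^2 - 3*d - 3) + 6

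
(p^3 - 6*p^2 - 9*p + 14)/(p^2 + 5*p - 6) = (p^2 - 5*p - 14)/(p + 6)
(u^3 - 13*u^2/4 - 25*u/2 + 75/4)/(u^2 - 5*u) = u + 7/4 - 15/(4*u)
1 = 1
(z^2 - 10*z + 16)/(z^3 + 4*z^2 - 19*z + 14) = (z - 8)/(z^2 + 6*z - 7)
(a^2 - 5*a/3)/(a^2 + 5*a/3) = (3*a - 5)/(3*a + 5)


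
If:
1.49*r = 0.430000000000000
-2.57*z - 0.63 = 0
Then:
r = 0.29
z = -0.25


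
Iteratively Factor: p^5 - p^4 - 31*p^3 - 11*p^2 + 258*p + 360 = (p + 2)*(p^4 - 3*p^3 - 25*p^2 + 39*p + 180) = (p + 2)*(p + 3)*(p^3 - 6*p^2 - 7*p + 60) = (p - 4)*(p + 2)*(p + 3)*(p^2 - 2*p - 15) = (p - 4)*(p + 2)*(p + 3)^2*(p - 5)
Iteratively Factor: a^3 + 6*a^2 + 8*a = (a + 2)*(a^2 + 4*a) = a*(a + 2)*(a + 4)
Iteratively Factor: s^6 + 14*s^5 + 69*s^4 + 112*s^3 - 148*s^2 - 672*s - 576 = (s + 3)*(s^5 + 11*s^4 + 36*s^3 + 4*s^2 - 160*s - 192) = (s + 3)*(s + 4)*(s^4 + 7*s^3 + 8*s^2 - 28*s - 48) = (s + 2)*(s + 3)*(s + 4)*(s^3 + 5*s^2 - 2*s - 24) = (s + 2)*(s + 3)*(s + 4)^2*(s^2 + s - 6) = (s + 2)*(s + 3)^2*(s + 4)^2*(s - 2)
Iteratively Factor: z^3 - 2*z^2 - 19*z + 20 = (z - 1)*(z^2 - z - 20) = (z - 5)*(z - 1)*(z + 4)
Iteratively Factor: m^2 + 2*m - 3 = (m + 3)*(m - 1)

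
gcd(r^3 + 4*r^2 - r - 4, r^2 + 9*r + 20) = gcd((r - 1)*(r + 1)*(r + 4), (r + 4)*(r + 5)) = r + 4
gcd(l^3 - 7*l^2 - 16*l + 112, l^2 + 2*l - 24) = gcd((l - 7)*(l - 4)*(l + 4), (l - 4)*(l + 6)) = l - 4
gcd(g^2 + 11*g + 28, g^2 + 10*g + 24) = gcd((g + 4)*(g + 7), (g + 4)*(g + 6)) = g + 4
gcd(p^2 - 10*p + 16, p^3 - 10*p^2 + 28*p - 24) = p - 2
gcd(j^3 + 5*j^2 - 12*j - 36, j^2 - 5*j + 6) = j - 3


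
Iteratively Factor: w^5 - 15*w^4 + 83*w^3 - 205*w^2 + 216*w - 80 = (w - 1)*(w^4 - 14*w^3 + 69*w^2 - 136*w + 80) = (w - 1)^2*(w^3 - 13*w^2 + 56*w - 80) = (w - 5)*(w - 1)^2*(w^2 - 8*w + 16) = (w - 5)*(w - 4)*(w - 1)^2*(w - 4)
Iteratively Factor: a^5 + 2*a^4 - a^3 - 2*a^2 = (a)*(a^4 + 2*a^3 - a^2 - 2*a) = a*(a + 2)*(a^3 - a) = a*(a - 1)*(a + 2)*(a^2 + a) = a*(a - 1)*(a + 1)*(a + 2)*(a)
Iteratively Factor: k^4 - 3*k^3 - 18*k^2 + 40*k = (k - 5)*(k^3 + 2*k^2 - 8*k) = (k - 5)*(k - 2)*(k^2 + 4*k) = (k - 5)*(k - 2)*(k + 4)*(k)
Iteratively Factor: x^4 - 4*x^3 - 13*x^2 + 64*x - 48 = (x + 4)*(x^3 - 8*x^2 + 19*x - 12) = (x - 1)*(x + 4)*(x^2 - 7*x + 12) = (x - 3)*(x - 1)*(x + 4)*(x - 4)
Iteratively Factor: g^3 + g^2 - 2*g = (g)*(g^2 + g - 2) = g*(g - 1)*(g + 2)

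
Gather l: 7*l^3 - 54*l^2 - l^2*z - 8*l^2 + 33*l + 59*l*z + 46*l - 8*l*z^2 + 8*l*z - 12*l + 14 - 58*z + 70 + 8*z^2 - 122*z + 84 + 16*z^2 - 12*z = 7*l^3 + l^2*(-z - 62) + l*(-8*z^2 + 67*z + 67) + 24*z^2 - 192*z + 168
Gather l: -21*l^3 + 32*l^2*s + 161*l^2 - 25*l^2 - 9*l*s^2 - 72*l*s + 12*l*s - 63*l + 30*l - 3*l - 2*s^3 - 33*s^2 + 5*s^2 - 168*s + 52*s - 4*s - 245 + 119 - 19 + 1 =-21*l^3 + l^2*(32*s + 136) + l*(-9*s^2 - 60*s - 36) - 2*s^3 - 28*s^2 - 120*s - 144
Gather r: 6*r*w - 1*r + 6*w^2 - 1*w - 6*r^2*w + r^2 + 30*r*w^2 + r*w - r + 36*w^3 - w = r^2*(1 - 6*w) + r*(30*w^2 + 7*w - 2) + 36*w^3 + 6*w^2 - 2*w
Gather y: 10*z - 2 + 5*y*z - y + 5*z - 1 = y*(5*z - 1) + 15*z - 3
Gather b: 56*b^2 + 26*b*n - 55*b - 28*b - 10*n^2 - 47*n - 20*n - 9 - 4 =56*b^2 + b*(26*n - 83) - 10*n^2 - 67*n - 13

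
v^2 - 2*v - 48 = (v - 8)*(v + 6)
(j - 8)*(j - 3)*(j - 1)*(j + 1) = j^4 - 11*j^3 + 23*j^2 + 11*j - 24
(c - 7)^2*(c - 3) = c^3 - 17*c^2 + 91*c - 147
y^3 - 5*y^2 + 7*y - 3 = (y - 3)*(y - 1)^2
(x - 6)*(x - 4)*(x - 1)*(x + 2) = x^4 - 9*x^3 + 12*x^2 + 44*x - 48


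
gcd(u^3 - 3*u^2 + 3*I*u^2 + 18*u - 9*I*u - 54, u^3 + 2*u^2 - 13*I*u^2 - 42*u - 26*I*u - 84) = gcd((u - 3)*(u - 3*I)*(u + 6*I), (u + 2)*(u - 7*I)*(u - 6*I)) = 1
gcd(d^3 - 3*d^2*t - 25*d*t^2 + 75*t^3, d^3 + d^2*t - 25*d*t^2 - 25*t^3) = -d^2 + 25*t^2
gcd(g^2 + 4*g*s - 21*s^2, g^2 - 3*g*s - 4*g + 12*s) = -g + 3*s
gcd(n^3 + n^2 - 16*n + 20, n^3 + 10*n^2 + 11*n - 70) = n^2 + 3*n - 10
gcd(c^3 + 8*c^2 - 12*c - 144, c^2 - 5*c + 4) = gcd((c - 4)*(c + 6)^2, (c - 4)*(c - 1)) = c - 4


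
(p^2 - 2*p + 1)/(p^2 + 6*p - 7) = (p - 1)/(p + 7)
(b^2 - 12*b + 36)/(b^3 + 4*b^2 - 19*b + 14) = (b^2 - 12*b + 36)/(b^3 + 4*b^2 - 19*b + 14)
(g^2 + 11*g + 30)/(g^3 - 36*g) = (g + 5)/(g*(g - 6))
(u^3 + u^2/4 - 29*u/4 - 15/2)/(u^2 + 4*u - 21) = (4*u^2 + 13*u + 10)/(4*(u + 7))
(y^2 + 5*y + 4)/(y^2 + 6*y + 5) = (y + 4)/(y + 5)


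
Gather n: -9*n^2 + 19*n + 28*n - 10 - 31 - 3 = -9*n^2 + 47*n - 44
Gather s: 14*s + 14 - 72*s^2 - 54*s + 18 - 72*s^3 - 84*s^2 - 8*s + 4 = -72*s^3 - 156*s^2 - 48*s + 36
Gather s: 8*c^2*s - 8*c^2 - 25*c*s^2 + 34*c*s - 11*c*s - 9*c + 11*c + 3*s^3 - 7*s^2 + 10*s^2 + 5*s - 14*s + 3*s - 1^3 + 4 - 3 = -8*c^2 + 2*c + 3*s^3 + s^2*(3 - 25*c) + s*(8*c^2 + 23*c - 6)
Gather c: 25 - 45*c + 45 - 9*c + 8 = 78 - 54*c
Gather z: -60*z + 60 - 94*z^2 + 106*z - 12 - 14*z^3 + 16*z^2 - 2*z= -14*z^3 - 78*z^2 + 44*z + 48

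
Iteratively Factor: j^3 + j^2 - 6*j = (j)*(j^2 + j - 6) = j*(j + 3)*(j - 2)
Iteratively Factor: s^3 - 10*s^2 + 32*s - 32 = (s - 2)*(s^2 - 8*s + 16) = (s - 4)*(s - 2)*(s - 4)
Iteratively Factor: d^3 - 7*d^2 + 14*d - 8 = (d - 4)*(d^2 - 3*d + 2) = (d - 4)*(d - 2)*(d - 1)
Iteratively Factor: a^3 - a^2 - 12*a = (a - 4)*(a^2 + 3*a) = a*(a - 4)*(a + 3)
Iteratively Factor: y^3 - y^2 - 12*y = (y)*(y^2 - y - 12) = y*(y + 3)*(y - 4)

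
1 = 1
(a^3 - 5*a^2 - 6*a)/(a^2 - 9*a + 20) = a*(a^2 - 5*a - 6)/(a^2 - 9*a + 20)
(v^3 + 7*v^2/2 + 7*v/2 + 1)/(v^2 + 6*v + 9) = (2*v^3 + 7*v^2 + 7*v + 2)/(2*(v^2 + 6*v + 9))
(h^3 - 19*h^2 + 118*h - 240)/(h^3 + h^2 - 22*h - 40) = (h^2 - 14*h + 48)/(h^2 + 6*h + 8)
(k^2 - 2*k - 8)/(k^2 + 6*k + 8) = (k - 4)/(k + 4)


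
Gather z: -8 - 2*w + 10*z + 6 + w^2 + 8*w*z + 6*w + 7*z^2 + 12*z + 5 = w^2 + 4*w + 7*z^2 + z*(8*w + 22) + 3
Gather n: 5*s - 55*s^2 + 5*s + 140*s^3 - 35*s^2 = 140*s^3 - 90*s^2 + 10*s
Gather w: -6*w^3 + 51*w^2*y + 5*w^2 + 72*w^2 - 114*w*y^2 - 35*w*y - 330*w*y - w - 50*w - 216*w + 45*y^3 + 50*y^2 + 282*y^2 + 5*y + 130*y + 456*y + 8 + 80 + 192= -6*w^3 + w^2*(51*y + 77) + w*(-114*y^2 - 365*y - 267) + 45*y^3 + 332*y^2 + 591*y + 280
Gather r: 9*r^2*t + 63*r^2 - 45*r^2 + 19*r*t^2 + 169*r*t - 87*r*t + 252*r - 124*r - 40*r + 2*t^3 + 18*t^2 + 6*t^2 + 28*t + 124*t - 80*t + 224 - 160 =r^2*(9*t + 18) + r*(19*t^2 + 82*t + 88) + 2*t^3 + 24*t^2 + 72*t + 64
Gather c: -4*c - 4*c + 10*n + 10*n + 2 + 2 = -8*c + 20*n + 4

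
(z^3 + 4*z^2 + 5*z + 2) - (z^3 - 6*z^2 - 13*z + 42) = 10*z^2 + 18*z - 40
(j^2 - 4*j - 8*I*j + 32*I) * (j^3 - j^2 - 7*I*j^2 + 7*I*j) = j^5 - 5*j^4 - 15*I*j^4 - 52*j^3 + 75*I*j^3 + 280*j^2 - 60*I*j^2 - 224*j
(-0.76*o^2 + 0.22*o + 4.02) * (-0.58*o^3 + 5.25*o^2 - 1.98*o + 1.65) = 0.4408*o^5 - 4.1176*o^4 + 0.3282*o^3 + 19.4154*o^2 - 7.5966*o + 6.633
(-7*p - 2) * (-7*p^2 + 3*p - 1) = 49*p^3 - 7*p^2 + p + 2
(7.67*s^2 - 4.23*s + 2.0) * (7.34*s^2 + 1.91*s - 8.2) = 56.2978*s^4 - 16.3985*s^3 - 56.2933*s^2 + 38.506*s - 16.4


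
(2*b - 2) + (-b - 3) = b - 5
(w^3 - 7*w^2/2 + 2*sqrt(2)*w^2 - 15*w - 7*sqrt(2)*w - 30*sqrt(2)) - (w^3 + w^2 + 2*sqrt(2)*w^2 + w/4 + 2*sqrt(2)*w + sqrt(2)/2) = -9*w^2/2 - 61*w/4 - 9*sqrt(2)*w - 61*sqrt(2)/2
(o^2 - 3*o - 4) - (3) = o^2 - 3*o - 7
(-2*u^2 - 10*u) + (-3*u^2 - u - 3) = -5*u^2 - 11*u - 3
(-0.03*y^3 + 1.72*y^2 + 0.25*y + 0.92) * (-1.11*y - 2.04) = 0.0333*y^4 - 1.848*y^3 - 3.7863*y^2 - 1.5312*y - 1.8768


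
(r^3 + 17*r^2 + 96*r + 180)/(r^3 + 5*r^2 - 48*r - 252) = (r + 5)/(r - 7)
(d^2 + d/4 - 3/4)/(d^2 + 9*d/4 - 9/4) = (d + 1)/(d + 3)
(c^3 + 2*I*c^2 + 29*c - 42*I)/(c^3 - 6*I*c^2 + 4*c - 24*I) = (c^2 + 4*I*c + 21)/(c^2 - 4*I*c + 12)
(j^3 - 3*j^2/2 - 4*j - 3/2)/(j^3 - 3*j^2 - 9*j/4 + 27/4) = 2*(2*j^2 + 3*j + 1)/(4*j^2 - 9)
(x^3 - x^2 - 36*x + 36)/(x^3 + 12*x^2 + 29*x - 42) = (x - 6)/(x + 7)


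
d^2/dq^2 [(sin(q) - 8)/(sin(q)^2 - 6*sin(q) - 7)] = (-sin(q)^4 + 27*sin(q)^3 - 211*sin(q)^2 + 717*sin(q) - 772)/((sin(q) - 7)^3*(sin(q) + 1)^2)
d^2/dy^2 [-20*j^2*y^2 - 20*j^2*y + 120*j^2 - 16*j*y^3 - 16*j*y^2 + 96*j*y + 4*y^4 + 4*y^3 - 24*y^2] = -40*j^2 - 96*j*y - 32*j + 48*y^2 + 24*y - 48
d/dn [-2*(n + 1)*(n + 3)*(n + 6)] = -6*n^2 - 40*n - 54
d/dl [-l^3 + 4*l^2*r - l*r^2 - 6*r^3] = -3*l^2 + 8*l*r - r^2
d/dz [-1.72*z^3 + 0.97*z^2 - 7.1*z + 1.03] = -5.16*z^2 + 1.94*z - 7.1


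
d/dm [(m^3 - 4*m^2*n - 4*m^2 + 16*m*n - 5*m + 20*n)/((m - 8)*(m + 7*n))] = ((m - 8)*(m + 7*n)*(3*m^2 - 8*m*n - 8*m + 16*n - 5) + (m - 8)*(-m^3 + 4*m^2*n + 4*m^2 - 16*m*n + 5*m - 20*n) + (m + 7*n)*(-m^3 + 4*m^2*n + 4*m^2 - 16*m*n + 5*m - 20*n))/((m - 8)^2*(m + 7*n)^2)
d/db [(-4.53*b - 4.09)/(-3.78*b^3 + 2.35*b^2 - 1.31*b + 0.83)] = (-34.2468*b^3 - 35.7351*b^2 + 19.223*b - 9.1178)/(14.2884*b^6 - 17.766*b^5 + 15.4261*b^4 - 12.4318*b^3 + 5.6171*b^2 - 2.1746*b + 0.6889)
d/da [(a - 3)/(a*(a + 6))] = (-a^2 + 6*a + 18)/(a^2*(a^2 + 12*a + 36))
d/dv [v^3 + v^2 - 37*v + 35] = 3*v^2 + 2*v - 37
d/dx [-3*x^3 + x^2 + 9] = x*(2 - 9*x)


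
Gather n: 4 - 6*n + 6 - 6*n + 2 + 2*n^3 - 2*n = 2*n^3 - 14*n + 12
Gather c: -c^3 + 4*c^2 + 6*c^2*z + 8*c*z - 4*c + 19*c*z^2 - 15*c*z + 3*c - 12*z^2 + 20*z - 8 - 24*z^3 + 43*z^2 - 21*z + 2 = -c^3 + c^2*(6*z + 4) + c*(19*z^2 - 7*z - 1) - 24*z^3 + 31*z^2 - z - 6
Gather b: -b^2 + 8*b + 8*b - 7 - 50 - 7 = -b^2 + 16*b - 64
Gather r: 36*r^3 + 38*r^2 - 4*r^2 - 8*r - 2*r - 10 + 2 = 36*r^3 + 34*r^2 - 10*r - 8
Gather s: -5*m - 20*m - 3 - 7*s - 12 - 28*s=-25*m - 35*s - 15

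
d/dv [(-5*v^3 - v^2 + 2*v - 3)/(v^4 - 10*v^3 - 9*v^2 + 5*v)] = (5*v^6 + 2*v^5 + 29*v^4 + 2*v^3 - 77*v^2 - 54*v + 15)/(v^2*(v^6 - 20*v^5 + 82*v^4 + 190*v^3 - 19*v^2 - 90*v + 25))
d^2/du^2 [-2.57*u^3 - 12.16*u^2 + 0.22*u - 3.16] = -15.42*u - 24.32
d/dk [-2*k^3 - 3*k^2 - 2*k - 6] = -6*k^2 - 6*k - 2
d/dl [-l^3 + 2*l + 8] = 2 - 3*l^2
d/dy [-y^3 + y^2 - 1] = y*(2 - 3*y)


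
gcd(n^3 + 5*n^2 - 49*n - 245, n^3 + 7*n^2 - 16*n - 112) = n + 7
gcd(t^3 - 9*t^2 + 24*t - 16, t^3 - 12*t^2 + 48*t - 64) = t^2 - 8*t + 16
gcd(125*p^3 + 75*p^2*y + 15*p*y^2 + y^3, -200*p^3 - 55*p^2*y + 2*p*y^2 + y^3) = 25*p^2 + 10*p*y + y^2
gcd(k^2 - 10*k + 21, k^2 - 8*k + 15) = k - 3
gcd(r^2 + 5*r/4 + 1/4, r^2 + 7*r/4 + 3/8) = r + 1/4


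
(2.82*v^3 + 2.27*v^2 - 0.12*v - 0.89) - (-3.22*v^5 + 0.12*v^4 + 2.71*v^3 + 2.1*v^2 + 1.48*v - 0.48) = 3.22*v^5 - 0.12*v^4 + 0.11*v^3 + 0.17*v^2 - 1.6*v - 0.41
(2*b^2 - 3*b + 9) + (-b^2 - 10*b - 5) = b^2 - 13*b + 4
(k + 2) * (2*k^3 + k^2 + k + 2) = 2*k^4 + 5*k^3 + 3*k^2 + 4*k + 4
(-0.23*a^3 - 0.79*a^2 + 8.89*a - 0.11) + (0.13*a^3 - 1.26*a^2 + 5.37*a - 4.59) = -0.1*a^3 - 2.05*a^2 + 14.26*a - 4.7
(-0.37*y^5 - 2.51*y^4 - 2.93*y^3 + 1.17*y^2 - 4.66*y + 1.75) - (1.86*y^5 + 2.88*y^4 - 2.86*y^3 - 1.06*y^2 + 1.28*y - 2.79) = -2.23*y^5 - 5.39*y^4 - 0.0700000000000003*y^3 + 2.23*y^2 - 5.94*y + 4.54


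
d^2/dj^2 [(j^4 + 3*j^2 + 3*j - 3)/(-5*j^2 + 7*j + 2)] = 2*(-25*j^6 + 105*j^5 - 117*j^4 - 292*j^3 + 111*j^2 - 405*j + 207)/(125*j^6 - 525*j^5 + 585*j^4 + 77*j^3 - 234*j^2 - 84*j - 8)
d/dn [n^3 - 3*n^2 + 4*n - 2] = 3*n^2 - 6*n + 4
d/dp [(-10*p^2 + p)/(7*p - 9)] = (-70*p^2 + 180*p - 9)/(49*p^2 - 126*p + 81)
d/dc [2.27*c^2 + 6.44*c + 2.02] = 4.54*c + 6.44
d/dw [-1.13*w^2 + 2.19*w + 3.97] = 2.19 - 2.26*w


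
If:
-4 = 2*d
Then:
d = -2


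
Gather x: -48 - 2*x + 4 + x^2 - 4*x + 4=x^2 - 6*x - 40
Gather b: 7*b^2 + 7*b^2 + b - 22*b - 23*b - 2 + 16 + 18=14*b^2 - 44*b + 32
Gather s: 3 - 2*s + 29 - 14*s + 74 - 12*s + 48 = 154 - 28*s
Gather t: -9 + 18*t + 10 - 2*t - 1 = 16*t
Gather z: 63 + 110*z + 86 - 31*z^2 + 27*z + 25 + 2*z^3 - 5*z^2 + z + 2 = 2*z^3 - 36*z^2 + 138*z + 176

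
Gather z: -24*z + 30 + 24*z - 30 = 0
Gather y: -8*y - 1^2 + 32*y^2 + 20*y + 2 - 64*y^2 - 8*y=-32*y^2 + 4*y + 1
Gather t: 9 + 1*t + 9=t + 18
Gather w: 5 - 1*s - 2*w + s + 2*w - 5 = 0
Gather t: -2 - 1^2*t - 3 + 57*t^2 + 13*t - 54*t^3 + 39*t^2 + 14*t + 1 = -54*t^3 + 96*t^2 + 26*t - 4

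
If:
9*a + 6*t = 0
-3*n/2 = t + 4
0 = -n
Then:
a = 8/3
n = 0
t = -4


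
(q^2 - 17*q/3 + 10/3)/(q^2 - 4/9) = 3*(q - 5)/(3*q + 2)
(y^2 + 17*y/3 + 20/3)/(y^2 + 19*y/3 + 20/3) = (3*y^2 + 17*y + 20)/(3*y^2 + 19*y + 20)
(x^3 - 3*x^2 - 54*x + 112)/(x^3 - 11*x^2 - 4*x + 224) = (x^2 + 5*x - 14)/(x^2 - 3*x - 28)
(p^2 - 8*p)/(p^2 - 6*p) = (p - 8)/(p - 6)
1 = 1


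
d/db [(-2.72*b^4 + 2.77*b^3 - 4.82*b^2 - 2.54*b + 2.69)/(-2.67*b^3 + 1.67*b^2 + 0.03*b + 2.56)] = (7.2624*b^6 - 9.08479999999999*b^5 - 8.4883*b^4 - 41.2502*b^3 + 46.9177*b^2 - 33.663*b - 6.5831)/(7.1289*b^6 - 8.9178*b^5 + 2.6287*b^4 - 13.5702*b^3 + 8.5513*b^2 + 0.1536*b + 6.5536)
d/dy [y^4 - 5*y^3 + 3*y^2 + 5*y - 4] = 4*y^3 - 15*y^2 + 6*y + 5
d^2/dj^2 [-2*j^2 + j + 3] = -4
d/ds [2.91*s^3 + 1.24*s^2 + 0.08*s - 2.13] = 8.73*s^2 + 2.48*s + 0.08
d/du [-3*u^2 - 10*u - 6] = -6*u - 10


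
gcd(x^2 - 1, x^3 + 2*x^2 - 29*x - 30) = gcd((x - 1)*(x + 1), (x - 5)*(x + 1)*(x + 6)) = x + 1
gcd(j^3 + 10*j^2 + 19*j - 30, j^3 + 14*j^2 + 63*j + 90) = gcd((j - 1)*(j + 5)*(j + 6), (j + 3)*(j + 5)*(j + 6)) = j^2 + 11*j + 30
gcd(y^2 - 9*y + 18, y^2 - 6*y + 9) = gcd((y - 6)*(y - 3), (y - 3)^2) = y - 3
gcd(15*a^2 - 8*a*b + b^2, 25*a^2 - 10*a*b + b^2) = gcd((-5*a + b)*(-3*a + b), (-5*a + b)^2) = 5*a - b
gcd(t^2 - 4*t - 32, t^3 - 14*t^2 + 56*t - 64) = t - 8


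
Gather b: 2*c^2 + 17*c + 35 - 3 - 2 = 2*c^2 + 17*c + 30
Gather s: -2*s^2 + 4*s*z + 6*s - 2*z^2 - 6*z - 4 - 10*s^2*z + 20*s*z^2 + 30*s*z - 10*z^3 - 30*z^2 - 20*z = s^2*(-10*z - 2) + s*(20*z^2 + 34*z + 6) - 10*z^3 - 32*z^2 - 26*z - 4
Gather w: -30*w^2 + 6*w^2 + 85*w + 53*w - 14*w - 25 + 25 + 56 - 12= -24*w^2 + 124*w + 44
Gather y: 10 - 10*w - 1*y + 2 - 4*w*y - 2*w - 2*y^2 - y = -12*w - 2*y^2 + y*(-4*w - 2) + 12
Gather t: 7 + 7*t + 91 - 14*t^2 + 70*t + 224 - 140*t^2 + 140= -154*t^2 + 77*t + 462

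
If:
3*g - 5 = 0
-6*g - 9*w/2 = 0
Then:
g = 5/3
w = -20/9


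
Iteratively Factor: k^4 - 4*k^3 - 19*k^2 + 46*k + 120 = (k - 5)*(k^3 + k^2 - 14*k - 24) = (k - 5)*(k + 3)*(k^2 - 2*k - 8) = (k - 5)*(k - 4)*(k + 3)*(k + 2)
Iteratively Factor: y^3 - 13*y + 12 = (y - 3)*(y^2 + 3*y - 4) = (y - 3)*(y + 4)*(y - 1)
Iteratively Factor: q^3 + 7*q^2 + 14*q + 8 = (q + 4)*(q^2 + 3*q + 2) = (q + 2)*(q + 4)*(q + 1)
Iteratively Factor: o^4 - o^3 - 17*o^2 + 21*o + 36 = (o - 3)*(o^3 + 2*o^2 - 11*o - 12) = (o - 3)*(o + 4)*(o^2 - 2*o - 3) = (o - 3)*(o + 1)*(o + 4)*(o - 3)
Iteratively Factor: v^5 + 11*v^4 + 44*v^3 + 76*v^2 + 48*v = (v + 2)*(v^4 + 9*v^3 + 26*v^2 + 24*v) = v*(v + 2)*(v^3 + 9*v^2 + 26*v + 24) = v*(v + 2)^2*(v^2 + 7*v + 12) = v*(v + 2)^2*(v + 3)*(v + 4)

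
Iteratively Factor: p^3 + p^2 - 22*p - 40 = (p + 2)*(p^2 - p - 20) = (p - 5)*(p + 2)*(p + 4)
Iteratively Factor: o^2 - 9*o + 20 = (o - 5)*(o - 4)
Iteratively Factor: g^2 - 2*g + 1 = (g - 1)*(g - 1)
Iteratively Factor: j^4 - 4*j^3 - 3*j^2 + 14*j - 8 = (j - 1)*(j^3 - 3*j^2 - 6*j + 8) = (j - 1)*(j + 2)*(j^2 - 5*j + 4) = (j - 4)*(j - 1)*(j + 2)*(j - 1)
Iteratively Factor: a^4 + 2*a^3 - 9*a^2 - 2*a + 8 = (a - 1)*(a^3 + 3*a^2 - 6*a - 8) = (a - 1)*(a + 4)*(a^2 - a - 2) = (a - 1)*(a + 1)*(a + 4)*(a - 2)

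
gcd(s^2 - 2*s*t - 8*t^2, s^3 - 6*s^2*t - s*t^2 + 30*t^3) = s + 2*t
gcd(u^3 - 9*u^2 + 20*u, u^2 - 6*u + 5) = u - 5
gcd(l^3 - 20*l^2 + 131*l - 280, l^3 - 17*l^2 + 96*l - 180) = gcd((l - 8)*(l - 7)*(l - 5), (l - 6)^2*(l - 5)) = l - 5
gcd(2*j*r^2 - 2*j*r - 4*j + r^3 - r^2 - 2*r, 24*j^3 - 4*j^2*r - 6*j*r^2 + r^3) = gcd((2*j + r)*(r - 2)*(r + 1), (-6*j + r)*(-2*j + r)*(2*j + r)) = 2*j + r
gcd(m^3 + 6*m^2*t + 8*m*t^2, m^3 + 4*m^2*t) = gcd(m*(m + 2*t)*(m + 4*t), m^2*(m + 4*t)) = m^2 + 4*m*t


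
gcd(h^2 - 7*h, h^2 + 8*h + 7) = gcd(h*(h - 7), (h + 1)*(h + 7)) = 1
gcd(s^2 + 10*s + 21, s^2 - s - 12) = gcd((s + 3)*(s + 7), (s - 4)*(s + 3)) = s + 3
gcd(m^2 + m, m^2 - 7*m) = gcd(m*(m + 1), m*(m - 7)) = m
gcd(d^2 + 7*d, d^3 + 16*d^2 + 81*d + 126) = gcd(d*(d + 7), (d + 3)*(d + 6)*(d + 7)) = d + 7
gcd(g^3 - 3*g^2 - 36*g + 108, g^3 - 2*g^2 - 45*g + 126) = g^2 - 9*g + 18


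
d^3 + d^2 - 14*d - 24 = (d - 4)*(d + 2)*(d + 3)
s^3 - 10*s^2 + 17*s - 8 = (s - 8)*(s - 1)^2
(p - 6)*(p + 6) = p^2 - 36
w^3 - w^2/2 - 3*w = w*(w - 2)*(w + 3/2)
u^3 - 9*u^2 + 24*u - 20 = (u - 5)*(u - 2)^2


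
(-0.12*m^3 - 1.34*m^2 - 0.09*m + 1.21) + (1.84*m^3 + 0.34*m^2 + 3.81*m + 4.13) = 1.72*m^3 - 1.0*m^2 + 3.72*m + 5.34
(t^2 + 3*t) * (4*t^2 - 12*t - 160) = 4*t^4 - 196*t^2 - 480*t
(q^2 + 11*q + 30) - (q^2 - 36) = 11*q + 66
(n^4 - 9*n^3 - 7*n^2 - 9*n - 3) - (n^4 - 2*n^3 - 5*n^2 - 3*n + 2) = -7*n^3 - 2*n^2 - 6*n - 5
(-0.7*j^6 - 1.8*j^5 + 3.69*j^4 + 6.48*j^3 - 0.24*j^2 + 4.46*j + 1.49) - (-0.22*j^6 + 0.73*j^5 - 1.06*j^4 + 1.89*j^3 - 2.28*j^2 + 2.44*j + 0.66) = -0.48*j^6 - 2.53*j^5 + 4.75*j^4 + 4.59*j^3 + 2.04*j^2 + 2.02*j + 0.83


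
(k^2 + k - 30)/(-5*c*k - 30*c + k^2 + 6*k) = (5 - k)/(5*c - k)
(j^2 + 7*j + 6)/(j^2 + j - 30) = (j + 1)/(j - 5)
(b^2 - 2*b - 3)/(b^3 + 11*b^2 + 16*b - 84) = (b^2 - 2*b - 3)/(b^3 + 11*b^2 + 16*b - 84)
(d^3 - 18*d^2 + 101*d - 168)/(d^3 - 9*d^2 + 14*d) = (d^2 - 11*d + 24)/(d*(d - 2))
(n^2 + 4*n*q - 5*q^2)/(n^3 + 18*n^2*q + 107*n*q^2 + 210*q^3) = (n - q)/(n^2 + 13*n*q + 42*q^2)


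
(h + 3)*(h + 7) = h^2 + 10*h + 21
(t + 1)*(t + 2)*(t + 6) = t^3 + 9*t^2 + 20*t + 12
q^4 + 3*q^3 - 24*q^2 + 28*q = q*(q - 2)^2*(q + 7)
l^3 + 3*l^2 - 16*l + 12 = (l - 2)*(l - 1)*(l + 6)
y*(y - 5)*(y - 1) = y^3 - 6*y^2 + 5*y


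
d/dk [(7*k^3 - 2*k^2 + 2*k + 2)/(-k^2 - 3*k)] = (-7*k^4 - 42*k^3 + 8*k^2 + 4*k + 6)/(k^2*(k^2 + 6*k + 9))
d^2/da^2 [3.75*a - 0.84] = 0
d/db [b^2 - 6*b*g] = 2*b - 6*g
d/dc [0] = 0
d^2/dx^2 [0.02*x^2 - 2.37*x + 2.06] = 0.0400000000000000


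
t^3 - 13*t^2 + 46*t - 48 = (t - 8)*(t - 3)*(t - 2)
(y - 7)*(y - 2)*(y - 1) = y^3 - 10*y^2 + 23*y - 14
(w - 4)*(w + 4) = w^2 - 16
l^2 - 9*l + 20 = (l - 5)*(l - 4)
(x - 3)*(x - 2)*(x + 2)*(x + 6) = x^4 + 3*x^3 - 22*x^2 - 12*x + 72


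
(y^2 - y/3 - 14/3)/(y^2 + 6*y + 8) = (y - 7/3)/(y + 4)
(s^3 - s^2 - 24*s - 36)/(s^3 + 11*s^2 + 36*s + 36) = (s - 6)/(s + 6)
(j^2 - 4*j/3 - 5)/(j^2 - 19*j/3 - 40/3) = (j - 3)/(j - 8)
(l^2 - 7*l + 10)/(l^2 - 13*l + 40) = (l - 2)/(l - 8)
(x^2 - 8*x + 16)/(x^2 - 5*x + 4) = (x - 4)/(x - 1)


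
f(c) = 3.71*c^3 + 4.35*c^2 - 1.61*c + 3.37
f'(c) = 11.13*c^2 + 8.7*c - 1.61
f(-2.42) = -19.84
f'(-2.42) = 42.52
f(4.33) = 379.14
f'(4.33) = 244.74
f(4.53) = 430.22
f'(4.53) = 266.20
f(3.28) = 175.81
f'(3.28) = 146.67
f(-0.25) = 3.99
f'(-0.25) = -3.09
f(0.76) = 6.29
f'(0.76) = 11.43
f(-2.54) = -25.27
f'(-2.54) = 48.10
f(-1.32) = 4.54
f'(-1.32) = 6.30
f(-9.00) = -2334.38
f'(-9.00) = 821.62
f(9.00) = 3045.82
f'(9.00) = 978.22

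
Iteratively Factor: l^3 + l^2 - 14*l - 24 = (l + 3)*(l^2 - 2*l - 8) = (l - 4)*(l + 3)*(l + 2)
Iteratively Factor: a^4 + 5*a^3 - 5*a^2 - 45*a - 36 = (a - 3)*(a^3 + 8*a^2 + 19*a + 12) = (a - 3)*(a + 1)*(a^2 + 7*a + 12) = (a - 3)*(a + 1)*(a + 4)*(a + 3)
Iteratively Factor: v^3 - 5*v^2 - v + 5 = (v - 5)*(v^2 - 1) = (v - 5)*(v + 1)*(v - 1)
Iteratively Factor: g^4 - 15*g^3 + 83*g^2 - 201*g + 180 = (g - 3)*(g^3 - 12*g^2 + 47*g - 60) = (g - 3)^2*(g^2 - 9*g + 20) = (g - 4)*(g - 3)^2*(g - 5)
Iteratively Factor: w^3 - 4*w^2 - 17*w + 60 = (w - 5)*(w^2 + w - 12) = (w - 5)*(w - 3)*(w + 4)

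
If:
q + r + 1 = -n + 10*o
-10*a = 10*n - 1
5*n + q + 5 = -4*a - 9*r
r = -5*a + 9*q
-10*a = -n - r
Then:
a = -413/8980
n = 1311/8980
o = 502/11225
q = -417/4490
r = -5441/8980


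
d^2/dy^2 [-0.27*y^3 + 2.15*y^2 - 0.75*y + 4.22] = 4.3 - 1.62*y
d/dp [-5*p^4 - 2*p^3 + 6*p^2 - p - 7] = -20*p^3 - 6*p^2 + 12*p - 1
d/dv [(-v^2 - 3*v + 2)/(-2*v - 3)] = (2*v^2 + 6*v + 13)/(4*v^2 + 12*v + 9)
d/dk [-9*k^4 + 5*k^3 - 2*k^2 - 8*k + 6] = -36*k^3 + 15*k^2 - 4*k - 8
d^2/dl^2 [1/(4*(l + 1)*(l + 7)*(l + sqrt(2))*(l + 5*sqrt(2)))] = (10*l^6 + 120*l^5 + 90*sqrt(2)*l^5 + 969*l^4 + 1008*sqrt(2)*l^4 + 3972*sqrt(2)*l^3 + 5856*l^3 + 7344*sqrt(2)*l^2 + 17703*l^2 + 14496*l + 12402*sqrt(2)*l + 3360*sqrt(2) + 8738)/(2*(l^12 + 24*l^11 + 18*sqrt(2)*l^11 + 459*l^10 + 432*sqrt(2)*l^10 + 4626*sqrt(2)*l^9 + 6752*l^9 + 34272*sqrt(2)*l^8 + 56349*l^8 + 268824*l^7 + 197334*sqrt(2)*l^7 + 892109*l^6 + 735984*sqrt(2)*l^6 + 1570446*sqrt(2)*l^5 + 2399376*l^5 + 2457792*sqrt(2)*l^4 + 3965238*l^4 + 3740960*l^3 + 2955456*sqrt(2)*l^3 + 2334780*l^2 + 2116800*sqrt(2)*l^2 + 617400*sqrt(2)*l + 1176000*l + 343000))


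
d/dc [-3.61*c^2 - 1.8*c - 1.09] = -7.22*c - 1.8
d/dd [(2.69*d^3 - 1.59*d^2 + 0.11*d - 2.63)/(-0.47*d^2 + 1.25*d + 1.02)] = (-1.2643*d^4 + 6.725*d^3 + 6.2956*d^2 - 5.7158*d + 3.3997)/(0.2209*d^4 - 1.175*d^3 + 0.6037*d^2 + 2.55*d + 1.0404)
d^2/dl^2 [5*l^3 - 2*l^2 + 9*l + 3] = 30*l - 4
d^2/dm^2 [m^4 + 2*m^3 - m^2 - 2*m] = 12*m^2 + 12*m - 2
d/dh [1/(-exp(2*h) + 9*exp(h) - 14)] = (2*exp(h) - 9)*exp(h)/(exp(2*h) - 9*exp(h) + 14)^2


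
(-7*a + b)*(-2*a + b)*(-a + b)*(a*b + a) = -14*a^4*b - 14*a^4 + 23*a^3*b^2 + 23*a^3*b - 10*a^2*b^3 - 10*a^2*b^2 + a*b^4 + a*b^3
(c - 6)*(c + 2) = c^2 - 4*c - 12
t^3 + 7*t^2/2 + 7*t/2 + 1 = (t + 1/2)*(t + 1)*(t + 2)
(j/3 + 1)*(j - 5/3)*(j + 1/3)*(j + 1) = j^4/3 + 8*j^3/9 - 26*j^2/27 - 56*j/27 - 5/9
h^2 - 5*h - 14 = (h - 7)*(h + 2)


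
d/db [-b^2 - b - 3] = -2*b - 1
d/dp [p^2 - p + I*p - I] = 2*p - 1 + I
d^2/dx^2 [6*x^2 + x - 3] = 12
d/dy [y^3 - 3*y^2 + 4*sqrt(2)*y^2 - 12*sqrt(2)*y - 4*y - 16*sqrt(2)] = 3*y^2 - 6*y + 8*sqrt(2)*y - 12*sqrt(2) - 4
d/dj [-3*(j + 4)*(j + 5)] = -6*j - 27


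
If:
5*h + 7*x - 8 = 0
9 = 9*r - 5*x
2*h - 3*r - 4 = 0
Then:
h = 187/67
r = 106/201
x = -57/67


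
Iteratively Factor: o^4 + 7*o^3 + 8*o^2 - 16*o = (o)*(o^3 + 7*o^2 + 8*o - 16) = o*(o + 4)*(o^2 + 3*o - 4) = o*(o + 4)^2*(o - 1)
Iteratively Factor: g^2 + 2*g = (g + 2)*(g)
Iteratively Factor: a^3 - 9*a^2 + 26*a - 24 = (a - 3)*(a^2 - 6*a + 8) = (a - 3)*(a - 2)*(a - 4)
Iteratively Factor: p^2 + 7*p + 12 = (p + 3)*(p + 4)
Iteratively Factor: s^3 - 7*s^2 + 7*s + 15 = (s - 3)*(s^2 - 4*s - 5) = (s - 5)*(s - 3)*(s + 1)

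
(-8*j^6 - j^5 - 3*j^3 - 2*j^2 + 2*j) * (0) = 0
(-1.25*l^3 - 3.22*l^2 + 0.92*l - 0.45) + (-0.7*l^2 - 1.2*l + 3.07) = -1.25*l^3 - 3.92*l^2 - 0.28*l + 2.62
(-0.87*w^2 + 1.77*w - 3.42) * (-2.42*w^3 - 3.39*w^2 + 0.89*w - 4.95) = 2.1054*w^5 - 1.3341*w^4 + 1.5018*w^3 + 17.4756*w^2 - 11.8053*w + 16.929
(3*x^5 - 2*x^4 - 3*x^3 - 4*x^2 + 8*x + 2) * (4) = 12*x^5 - 8*x^4 - 12*x^3 - 16*x^2 + 32*x + 8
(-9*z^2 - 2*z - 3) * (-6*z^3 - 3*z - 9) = 54*z^5 + 12*z^4 + 45*z^3 + 87*z^2 + 27*z + 27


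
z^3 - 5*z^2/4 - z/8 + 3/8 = (z - 1)*(z - 3/4)*(z + 1/2)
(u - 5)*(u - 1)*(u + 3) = u^3 - 3*u^2 - 13*u + 15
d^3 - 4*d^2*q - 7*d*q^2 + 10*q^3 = (d - 5*q)*(d - q)*(d + 2*q)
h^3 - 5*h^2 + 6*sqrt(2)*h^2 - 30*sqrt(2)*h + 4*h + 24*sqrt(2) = (h - 4)*(h - 1)*(h + 6*sqrt(2))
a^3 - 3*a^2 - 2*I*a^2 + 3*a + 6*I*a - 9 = (a - 3)*(a - 3*I)*(a + I)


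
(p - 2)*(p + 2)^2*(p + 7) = p^4 + 9*p^3 + 10*p^2 - 36*p - 56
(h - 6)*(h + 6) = h^2 - 36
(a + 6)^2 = a^2 + 12*a + 36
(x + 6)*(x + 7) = x^2 + 13*x + 42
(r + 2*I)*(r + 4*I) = r^2 + 6*I*r - 8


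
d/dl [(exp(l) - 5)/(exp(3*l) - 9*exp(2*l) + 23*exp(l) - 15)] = 2*(2 - exp(l))*exp(l)/(exp(4*l) - 8*exp(3*l) + 22*exp(2*l) - 24*exp(l) + 9)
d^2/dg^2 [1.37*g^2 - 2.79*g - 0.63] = 2.74000000000000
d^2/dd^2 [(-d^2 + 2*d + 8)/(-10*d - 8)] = -144/(125*d^3 + 300*d^2 + 240*d + 64)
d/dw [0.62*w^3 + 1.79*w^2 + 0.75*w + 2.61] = 1.86*w^2 + 3.58*w + 0.75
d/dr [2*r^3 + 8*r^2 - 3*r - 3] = 6*r^2 + 16*r - 3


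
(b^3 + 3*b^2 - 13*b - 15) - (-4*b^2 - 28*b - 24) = b^3 + 7*b^2 + 15*b + 9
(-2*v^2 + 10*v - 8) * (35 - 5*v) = 10*v^3 - 120*v^2 + 390*v - 280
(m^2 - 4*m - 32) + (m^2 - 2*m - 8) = 2*m^2 - 6*m - 40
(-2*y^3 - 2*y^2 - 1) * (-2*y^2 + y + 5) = 4*y^5 + 2*y^4 - 12*y^3 - 8*y^2 - y - 5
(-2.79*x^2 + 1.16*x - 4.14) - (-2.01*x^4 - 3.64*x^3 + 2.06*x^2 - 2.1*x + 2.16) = 2.01*x^4 + 3.64*x^3 - 4.85*x^2 + 3.26*x - 6.3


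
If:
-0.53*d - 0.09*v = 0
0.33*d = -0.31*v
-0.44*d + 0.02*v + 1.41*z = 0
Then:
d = 0.00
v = 0.00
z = 0.00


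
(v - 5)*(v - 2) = v^2 - 7*v + 10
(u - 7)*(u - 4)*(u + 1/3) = u^3 - 32*u^2/3 + 73*u/3 + 28/3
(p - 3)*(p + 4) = p^2 + p - 12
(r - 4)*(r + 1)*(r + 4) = r^3 + r^2 - 16*r - 16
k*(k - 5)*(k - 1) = k^3 - 6*k^2 + 5*k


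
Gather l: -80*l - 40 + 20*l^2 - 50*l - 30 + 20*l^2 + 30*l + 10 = 40*l^2 - 100*l - 60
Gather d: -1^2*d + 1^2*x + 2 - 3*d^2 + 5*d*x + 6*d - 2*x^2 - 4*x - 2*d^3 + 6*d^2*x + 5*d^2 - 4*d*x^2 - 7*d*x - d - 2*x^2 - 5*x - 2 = -2*d^3 + d^2*(6*x + 2) + d*(-4*x^2 - 2*x + 4) - 4*x^2 - 8*x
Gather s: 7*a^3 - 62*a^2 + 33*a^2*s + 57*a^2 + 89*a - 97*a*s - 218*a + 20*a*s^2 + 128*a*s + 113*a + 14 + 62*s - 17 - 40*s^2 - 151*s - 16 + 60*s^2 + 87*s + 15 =7*a^3 - 5*a^2 - 16*a + s^2*(20*a + 20) + s*(33*a^2 + 31*a - 2) - 4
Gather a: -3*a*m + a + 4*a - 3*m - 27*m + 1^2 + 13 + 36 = a*(5 - 3*m) - 30*m + 50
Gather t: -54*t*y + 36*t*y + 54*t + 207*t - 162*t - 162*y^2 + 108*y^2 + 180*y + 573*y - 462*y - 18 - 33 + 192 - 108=t*(99 - 18*y) - 54*y^2 + 291*y + 33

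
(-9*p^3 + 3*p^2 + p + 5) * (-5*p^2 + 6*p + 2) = 45*p^5 - 69*p^4 - 5*p^3 - 13*p^2 + 32*p + 10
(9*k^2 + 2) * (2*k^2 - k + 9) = 18*k^4 - 9*k^3 + 85*k^2 - 2*k + 18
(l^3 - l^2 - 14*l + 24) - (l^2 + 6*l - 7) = l^3 - 2*l^2 - 20*l + 31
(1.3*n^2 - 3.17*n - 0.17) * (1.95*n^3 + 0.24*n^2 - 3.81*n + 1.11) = 2.535*n^5 - 5.8695*n^4 - 6.0453*n^3 + 13.4799*n^2 - 2.871*n - 0.1887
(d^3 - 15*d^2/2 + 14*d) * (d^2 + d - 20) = d^5 - 13*d^4/2 - 27*d^3/2 + 164*d^2 - 280*d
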